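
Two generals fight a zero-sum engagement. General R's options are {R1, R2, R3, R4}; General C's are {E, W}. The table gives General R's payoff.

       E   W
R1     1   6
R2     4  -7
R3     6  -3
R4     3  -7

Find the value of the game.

Row minima: R1 → 1, R2 → -7, R3 → -3, R4 → -7; maximin = 1.
Column maxima: E → 6, W → 6; minimax = 6.
1 ≠ 6, so there is no saddle point; optimal play is mixed.
R2 is strictly dominated by R3, so General R never plays it.
R4 is strictly dominated by R3, so General R never plays it.
On the remaining 2×2 (R1, R3 vs E, W):
Let General R play R1 with probability p. Expected payoff against E: 1p + 6(1−p) = −5p + 6; against W: 6p + (-3)(1−p) = 9p − 3.
Setting these equal: −5p + 6 = 9p − 3 ⇒ −14p = -9 ⇒ p = 9/14, and the value is (-5)·(9/14) + 6 = 39/14.
For General C: with q = P(E), equating R1's and R3's payoffs gives −5q + 6 = 9q − 3 ⇒ q = 9/14.

39/14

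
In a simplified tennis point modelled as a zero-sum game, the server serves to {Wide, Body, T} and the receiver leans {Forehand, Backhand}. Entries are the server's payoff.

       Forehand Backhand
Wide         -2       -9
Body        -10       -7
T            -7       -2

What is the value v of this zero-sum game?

-59/12

Row minima: Wide → -9, Body → -10, T → -7; maximin = -7.
Column maxima: Forehand → -2, Backhand → -2; minimax = -2.
-7 ≠ -2, so there is no saddle point; optimal play is mixed.
Body is strictly dominated by T, so the server never plays it.
On the remaining 2×2 (Wide, T vs Forehand, Backhand):
Let the server play Wide with probability p. Expected payoff against Forehand: (-2)p + (-7)(1−p) = 5p − 7; against Backhand: (-9)p + (-2)(1−p) = −7p − 2.
Setting these equal: 5p − 7 = −7p − 2 ⇒ 12p = 5 ⇒ p = 5/12, and the value is (5)·(5/12) − 7 = -59/12.
For the receiver: with q = P(Forehand), equating Wide's and T's payoffs gives 7q − 9 = −5q − 2 ⇒ q = 7/12.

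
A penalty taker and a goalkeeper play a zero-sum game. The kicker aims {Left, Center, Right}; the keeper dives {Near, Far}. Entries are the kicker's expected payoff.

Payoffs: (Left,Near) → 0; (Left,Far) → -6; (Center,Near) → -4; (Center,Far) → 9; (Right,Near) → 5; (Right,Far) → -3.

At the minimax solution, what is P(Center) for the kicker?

Row minima: Left → -6, Center → -4, Right → -3; maximin = -3.
Column maxima: Near → 5, Far → 9; minimax = 5.
-3 ≠ 5, so there is no saddle point; optimal play is mixed.
Left is strictly dominated by Right, so the kicker never plays it.
On the remaining 2×2 (Center, Right vs Near, Far):
Let the kicker play Center with probability p. Expected payoff against Near: (-4)p + 5(1−p) = −9p + 5; against Far: 9p + (-3)(1−p) = 12p − 3.
Setting these equal: −9p + 5 = 12p − 3 ⇒ −21p = -8 ⇒ p = 8/21, and the value is (-9)·(8/21) + 5 = 11/7.
For the keeper: with q = P(Near), equating Center's and Right's payoffs gives −13q + 9 = 8q − 3 ⇒ q = 4/7.

8/21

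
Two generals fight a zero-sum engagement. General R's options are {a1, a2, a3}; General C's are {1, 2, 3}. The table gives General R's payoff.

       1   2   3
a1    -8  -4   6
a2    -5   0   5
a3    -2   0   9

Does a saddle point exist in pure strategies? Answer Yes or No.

Yes

Row minima: a1 → -8, a2 → -5, a3 → -2; maximin = -2.
Column maxima: 1 → -2, 2 → 0, 3 → 9; minimax = -2.
maximin = minimax = -2, so a saddle point exists.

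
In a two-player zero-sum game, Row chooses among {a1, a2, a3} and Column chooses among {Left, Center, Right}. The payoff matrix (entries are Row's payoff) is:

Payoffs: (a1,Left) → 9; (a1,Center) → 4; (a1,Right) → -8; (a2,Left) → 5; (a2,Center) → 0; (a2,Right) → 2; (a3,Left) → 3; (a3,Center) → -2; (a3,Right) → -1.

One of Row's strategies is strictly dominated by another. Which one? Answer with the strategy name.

a2 gives a strictly higher payoff than a3 against every column: 5 > 3, 0 > -2, 2 > -1.
So a3 is strictly dominated and Row never plays it.

a3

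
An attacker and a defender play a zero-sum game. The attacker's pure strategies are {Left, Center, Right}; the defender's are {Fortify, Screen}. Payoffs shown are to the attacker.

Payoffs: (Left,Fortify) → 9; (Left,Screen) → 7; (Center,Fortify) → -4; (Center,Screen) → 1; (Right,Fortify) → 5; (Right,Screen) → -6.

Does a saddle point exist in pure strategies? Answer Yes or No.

Row minima: Left → 7, Center → -4, Right → -6; maximin = 7.
Column maxima: Fortify → 9, Screen → 7; minimax = 7.
maximin = minimax = 7, so a saddle point exists.

Yes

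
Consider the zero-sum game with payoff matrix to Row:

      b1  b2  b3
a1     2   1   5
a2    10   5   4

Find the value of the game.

21/5

Row minima: a1 → 1, a2 → 4; maximin = 4.
Column maxima: b1 → 10, b2 → 5, b3 → 5; minimax = 5.
4 ≠ 5, so there is no saddle point; optimal play is mixed.
b1 is strictly dominated by b2 (it gives Row strictly more in every row), so Column never plays it.
On the remaining 2×2 (a1, a2 vs b2, b3):
Let Row play a1 with probability p. Expected payoff against b2: 1p + 5(1−p) = −4p + 5; against b3: 5p + 4(1−p) = p + 4.
Setting these equal: −4p + 5 = p + 4 ⇒ −5p = -1 ⇒ p = 1/5, and the value is (-4)·(1/5) + 5 = 21/5.
For Column: with q = P(b2), equating a1's and a2's payoffs gives −4q + 5 = q + 4 ⇒ q = 1/5.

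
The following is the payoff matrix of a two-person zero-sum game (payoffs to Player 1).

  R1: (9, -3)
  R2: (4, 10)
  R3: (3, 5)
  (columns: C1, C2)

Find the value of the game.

17/3

Row minima: R1 → -3, R2 → 4, R3 → 3; maximin = 4.
Column maxima: C1 → 9, C2 → 10; minimax = 9.
4 ≠ 9, so there is no saddle point; optimal play is mixed.
R3 is strictly dominated by R2, so Player 1 never plays it.
On the remaining 2×2 (R1, R2 vs C1, C2):
Let Player 1 play R1 with probability p. Expected payoff against C1: 9p + 4(1−p) = 5p + 4; against C2: (-3)p + 10(1−p) = −13p + 10.
Setting these equal: 5p + 4 = −13p + 10 ⇒ 18p = 6 ⇒ p = 1/3, and the value is (5)·(1/3) + 4 = 17/3.
For Player 2: with q = P(C1), equating R1's and R2's payoffs gives 12q − 3 = −6q + 10 ⇒ q = 13/18.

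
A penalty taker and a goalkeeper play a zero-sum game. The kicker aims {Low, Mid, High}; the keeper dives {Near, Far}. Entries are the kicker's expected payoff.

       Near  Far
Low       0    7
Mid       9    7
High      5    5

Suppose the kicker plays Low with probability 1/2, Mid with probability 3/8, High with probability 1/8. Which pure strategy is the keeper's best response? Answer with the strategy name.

Near

If the keeper plays Near, the kicker's expected payoff is (1/2)·0 + (3/8)·9 + (1/8)·5 = 4.
If the keeper plays Far, the kicker's expected payoff is (1/2)·7 + (3/8)·7 + (1/8)·5 = 27/4.
The keeper minimizes the kicker's payoff; the smallest is 4, so the best response is Near.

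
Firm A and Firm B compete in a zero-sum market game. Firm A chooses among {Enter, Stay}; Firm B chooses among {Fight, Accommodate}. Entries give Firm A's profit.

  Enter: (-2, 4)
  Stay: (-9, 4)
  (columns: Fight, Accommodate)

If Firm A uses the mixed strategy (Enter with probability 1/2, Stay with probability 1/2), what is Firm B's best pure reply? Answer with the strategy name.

Fight

If Firm B plays Fight, Firm A's expected payoff is (1/2)·(-2) + (1/2)·(-9) = -11/2.
If Firm B plays Accommodate, Firm A's expected payoff is (1/2)·4 + (1/2)·4 = 4.
Firm B minimizes Firm A's payoff; the smallest is -11/2, so the best response is Fight.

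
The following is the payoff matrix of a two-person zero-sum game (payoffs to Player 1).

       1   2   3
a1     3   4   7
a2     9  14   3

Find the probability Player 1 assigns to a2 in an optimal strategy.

2/5

Row minima: a1 → 3, a2 → 3; maximin = 3.
Column maxima: 1 → 9, 2 → 14, 3 → 7; minimax = 7.
3 ≠ 7, so there is no saddle point; optimal play is mixed.
2 is strictly dominated by 1 (it gives Player 1 strictly more in every row), so Player 2 never plays it.
On the remaining 2×2 (a1, a2 vs 1, 3):
Let Player 1 play a1 with probability p. Expected payoff against 1: 3p + 9(1−p) = −6p + 9; against 3: 7p + 3(1−p) = 4p + 3.
Setting these equal: −6p + 9 = 4p + 3 ⇒ −10p = -6 ⇒ p = 3/5, and the value is (-6)·(3/5) + 9 = 27/5.
For Player 2: with q = P(1), equating a1's and a2's payoffs gives −4q + 7 = 6q + 3 ⇒ q = 2/5.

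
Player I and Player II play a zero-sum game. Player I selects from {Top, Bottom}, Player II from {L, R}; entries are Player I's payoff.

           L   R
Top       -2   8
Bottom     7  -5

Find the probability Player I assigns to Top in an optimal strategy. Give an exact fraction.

6/11

Row minima: Top → -2, Bottom → -5; maximin = -2.
Column maxima: L → 7, R → 8; minimax = 7.
-2 ≠ 7, so there is no saddle point; optimal play is mixed.
Let Player I play Top with probability p. Expected payoff against L: (-2)p + 7(1−p) = −9p + 7; against R: 8p + (-5)(1−p) = 13p − 5.
Setting these equal: −9p + 7 = 13p − 5 ⇒ −22p = -12 ⇒ p = 6/11, and the value is (-9)·(6/11) + 7 = 23/11.
For Player II: with q = P(L), equating Top's and Bottom's payoffs gives −10q + 8 = 12q − 5 ⇒ q = 13/22.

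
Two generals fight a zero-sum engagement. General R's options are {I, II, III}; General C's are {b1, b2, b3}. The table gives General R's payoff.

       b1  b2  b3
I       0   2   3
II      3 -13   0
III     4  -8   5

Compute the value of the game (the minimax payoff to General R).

Row minima: I → 0, II → -13, III → -8; maximin = 0.
Column maxima: b1 → 4, b2 → 2, b3 → 5; minimax = 2.
0 ≠ 2, so there is no saddle point; optimal play is mixed.
II is strictly dominated by III, so General R never plays it.
With II eliminated, b3 is strictly dominated by b1 (it gives General R strictly more in every remaining row), so General C never plays it.
On the remaining 2×2 (I, III vs b1, b2):
Let General R play I with probability p. Expected payoff against b1: 0p + 4(1−p) = −4p + 4; against b2: 2p + (-8)(1−p) = 10p − 8.
Setting these equal: −4p + 4 = 10p − 8 ⇒ −14p = -12 ⇒ p = 6/7, and the value is (-4)·(6/7) + 4 = 4/7.
For General C: with q = P(b1), equating I's and III's payoffs gives −2q + 2 = 12q − 8 ⇒ q = 5/7.

4/7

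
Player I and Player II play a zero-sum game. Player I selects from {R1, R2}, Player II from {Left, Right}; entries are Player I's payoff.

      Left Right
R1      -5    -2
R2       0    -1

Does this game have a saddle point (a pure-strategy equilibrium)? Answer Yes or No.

Yes

Row minima: R1 → -5, R2 → -1; maximin = -1.
Column maxima: Left → 0, Right → -1; minimax = -1.
maximin = minimax = -1, so a saddle point exists.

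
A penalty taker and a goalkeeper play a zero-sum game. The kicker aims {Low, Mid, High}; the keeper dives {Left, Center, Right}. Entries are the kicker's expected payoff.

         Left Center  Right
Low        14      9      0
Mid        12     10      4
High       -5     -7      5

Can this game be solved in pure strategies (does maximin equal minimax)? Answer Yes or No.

No

Row minima: Low → 0, Mid → 4, High → -7; maximin = 4.
Column maxima: Left → 14, Center → 10, Right → 5; minimax = 5.
4 ≠ 5, so no pure-strategy equilibrium exists.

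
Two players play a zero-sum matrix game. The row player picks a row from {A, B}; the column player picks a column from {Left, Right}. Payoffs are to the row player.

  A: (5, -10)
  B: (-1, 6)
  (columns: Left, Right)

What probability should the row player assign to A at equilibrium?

7/22

Row minima: A → -10, B → -1; maximin = -1.
Column maxima: Left → 5, Right → 6; minimax = 5.
-1 ≠ 5, so there is no saddle point; optimal play is mixed.
Let the row player play A with probability p. Expected payoff against Left: 5p + (-1)(1−p) = 6p − 1; against Right: (-10)p + 6(1−p) = −16p + 6.
Setting these equal: 6p − 1 = −16p + 6 ⇒ 22p = 7 ⇒ p = 7/22, and the value is (6)·(7/22) − 1 = 10/11.
For the column player: with q = P(Left), equating A's and B's payoffs gives 15q − 10 = −7q + 6 ⇒ q = 8/11.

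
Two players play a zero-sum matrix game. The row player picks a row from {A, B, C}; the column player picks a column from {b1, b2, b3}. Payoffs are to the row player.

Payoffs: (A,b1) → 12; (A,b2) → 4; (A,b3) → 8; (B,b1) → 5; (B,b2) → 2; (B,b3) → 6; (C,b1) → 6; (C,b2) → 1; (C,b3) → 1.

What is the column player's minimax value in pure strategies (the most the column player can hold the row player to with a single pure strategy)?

4

Column maxima: b1 → 12, b2 → 4, b3 → 8.
The smallest of these is 4.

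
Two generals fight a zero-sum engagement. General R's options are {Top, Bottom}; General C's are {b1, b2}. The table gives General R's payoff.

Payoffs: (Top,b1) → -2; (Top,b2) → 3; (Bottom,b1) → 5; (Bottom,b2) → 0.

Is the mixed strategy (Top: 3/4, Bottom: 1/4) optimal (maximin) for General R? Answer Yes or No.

No

Against b1 this mix gives (3/4)·(-2) + (1/4)·5 = -1/4.
Against b2 this mix gives (3/4)·3 + (1/4)·0 = 9/4.
General C will play b1, holding General R to -1/4. Shifting weight toward the row that does better against b1 would raise this floor (the equalizing mix achieves 3/2 against both b1 and b2), so the proposed strategy is not optimal.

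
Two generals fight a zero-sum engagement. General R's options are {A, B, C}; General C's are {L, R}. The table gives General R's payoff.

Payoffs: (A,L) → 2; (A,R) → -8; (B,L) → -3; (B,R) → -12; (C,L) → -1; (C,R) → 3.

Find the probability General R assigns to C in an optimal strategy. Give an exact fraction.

5/7

Row minima: A → -8, B → -12, C → -1; maximin = -1.
Column maxima: L → 2, R → 3; minimax = 2.
-1 ≠ 2, so there is no saddle point; optimal play is mixed.
B is strictly dominated by A, so General R never plays it.
On the remaining 2×2 (A, C vs L, R):
Let General R play A with probability p. Expected payoff against L: 2p + (-1)(1−p) = 3p − 1; against R: (-8)p + 3(1−p) = −11p + 3.
Setting these equal: 3p − 1 = −11p + 3 ⇒ 14p = 4 ⇒ p = 2/7, and the value is (3)·(2/7) − 1 = -1/7.
For General C: with q = P(L), equating A's and C's payoffs gives 10q − 8 = −4q + 3 ⇒ q = 11/14.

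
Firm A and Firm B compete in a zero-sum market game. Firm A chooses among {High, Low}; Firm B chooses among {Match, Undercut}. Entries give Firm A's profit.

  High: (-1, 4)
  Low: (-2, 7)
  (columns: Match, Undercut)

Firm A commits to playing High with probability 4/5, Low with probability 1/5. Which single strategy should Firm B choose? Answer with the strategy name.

If Firm B plays Match, Firm A's expected payoff is (4/5)·(-1) + (1/5)·(-2) = -6/5.
If Firm B plays Undercut, Firm A's expected payoff is (4/5)·4 + (1/5)·7 = 23/5.
Firm B minimizes Firm A's payoff; the smallest is -6/5, so the best response is Match.

Match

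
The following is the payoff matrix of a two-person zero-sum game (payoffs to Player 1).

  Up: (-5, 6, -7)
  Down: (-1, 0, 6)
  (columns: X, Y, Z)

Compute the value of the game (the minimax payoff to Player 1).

-1

Row minima: Up → -7, Down → -1; maximin = -1.
Column maxima: X → -1, Y → 6, Z → 6; minimax = -1.
Since maximin = minimax = -1, there is a saddle point and the value is -1.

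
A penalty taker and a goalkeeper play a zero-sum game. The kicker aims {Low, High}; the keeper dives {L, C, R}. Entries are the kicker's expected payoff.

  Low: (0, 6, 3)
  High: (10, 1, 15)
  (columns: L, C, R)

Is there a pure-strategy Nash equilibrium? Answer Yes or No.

Row minima: Low → 0, High → 1; maximin = 1.
Column maxima: L → 10, C → 6, R → 15; minimax = 6.
1 ≠ 6, so no pure-strategy equilibrium exists.

No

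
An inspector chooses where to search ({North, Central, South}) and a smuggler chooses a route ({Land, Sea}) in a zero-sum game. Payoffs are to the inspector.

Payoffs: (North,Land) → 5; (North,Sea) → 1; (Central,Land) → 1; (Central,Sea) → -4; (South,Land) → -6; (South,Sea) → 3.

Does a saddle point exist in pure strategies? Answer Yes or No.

No

Row minima: North → 1, Central → -4, South → -6; maximin = 1.
Column maxima: Land → 5, Sea → 3; minimax = 3.
1 ≠ 3, so no pure-strategy equilibrium exists.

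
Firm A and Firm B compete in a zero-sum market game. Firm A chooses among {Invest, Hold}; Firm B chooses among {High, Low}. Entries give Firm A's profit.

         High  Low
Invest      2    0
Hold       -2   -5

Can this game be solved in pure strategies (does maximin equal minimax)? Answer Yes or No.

Row minima: Invest → 0, Hold → -5; maximin = 0.
Column maxima: High → 2, Low → 0; minimax = 0.
maximin = minimax = 0, so a saddle point exists.

Yes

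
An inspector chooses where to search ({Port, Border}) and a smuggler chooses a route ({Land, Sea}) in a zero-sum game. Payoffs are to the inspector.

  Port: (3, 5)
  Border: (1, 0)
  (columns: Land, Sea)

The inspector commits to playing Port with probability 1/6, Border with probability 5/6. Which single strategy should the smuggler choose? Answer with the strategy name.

Sea

If the smuggler plays Land, the inspector's expected payoff is (1/6)·3 + (5/6)·1 = 4/3.
If the smuggler plays Sea, the inspector's expected payoff is (1/6)·5 + (5/6)·0 = 5/6.
The smuggler minimizes the inspector's payoff; the smallest is 5/6, so the best response is Sea.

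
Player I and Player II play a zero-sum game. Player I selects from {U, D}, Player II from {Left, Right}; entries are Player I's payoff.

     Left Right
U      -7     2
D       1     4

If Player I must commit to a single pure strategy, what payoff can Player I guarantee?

1

Row minima: U → -7, D → 1.
The best of these is 1.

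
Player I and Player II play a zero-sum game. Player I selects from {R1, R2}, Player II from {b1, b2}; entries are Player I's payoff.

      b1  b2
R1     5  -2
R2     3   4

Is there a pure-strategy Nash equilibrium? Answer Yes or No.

Row minima: R1 → -2, R2 → 3; maximin = 3.
Column maxima: b1 → 5, b2 → 4; minimax = 4.
3 ≠ 4, so no pure-strategy equilibrium exists.

No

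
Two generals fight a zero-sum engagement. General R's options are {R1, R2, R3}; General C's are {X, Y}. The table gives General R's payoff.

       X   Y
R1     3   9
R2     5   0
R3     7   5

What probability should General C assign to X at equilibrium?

Row minima: R1 → 3, R2 → 0, R3 → 5; maximin = 5.
Column maxima: X → 7, Y → 9; minimax = 7.
5 ≠ 7, so there is no saddle point; optimal play is mixed.
R2 is strictly dominated by R3, so General R never plays it.
On the remaining 2×2 (R1, R3 vs X, Y):
Let General R play R1 with probability p. Expected payoff against X: 3p + 7(1−p) = −4p + 7; against Y: 9p + 5(1−p) = 4p + 5.
Setting these equal: −4p + 7 = 4p + 5 ⇒ −8p = -2 ⇒ p = 1/4, and the value is (-4)·(1/4) + 7 = 6.
For General C: with q = P(X), equating R1's and R3's payoffs gives −6q + 9 = 2q + 5 ⇒ q = 1/2.

1/2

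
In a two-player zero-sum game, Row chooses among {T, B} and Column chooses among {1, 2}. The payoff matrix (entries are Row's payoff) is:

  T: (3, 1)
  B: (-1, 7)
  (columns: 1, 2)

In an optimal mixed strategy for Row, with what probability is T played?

4/5

Row minima: T → 1, B → -1; maximin = 1.
Column maxima: 1 → 3, 2 → 7; minimax = 3.
1 ≠ 3, so there is no saddle point; optimal play is mixed.
Let Row play T with probability p. Expected payoff against 1: 3p + (-1)(1−p) = 4p − 1; against 2: 1p + 7(1−p) = −6p + 7.
Setting these equal: 4p − 1 = −6p + 7 ⇒ 10p = 8 ⇒ p = 4/5, and the value is (4)·(4/5) − 1 = 11/5.
For Column: with q = P(1), equating T's and B's payoffs gives 2q + 1 = −8q + 7 ⇒ q = 3/5.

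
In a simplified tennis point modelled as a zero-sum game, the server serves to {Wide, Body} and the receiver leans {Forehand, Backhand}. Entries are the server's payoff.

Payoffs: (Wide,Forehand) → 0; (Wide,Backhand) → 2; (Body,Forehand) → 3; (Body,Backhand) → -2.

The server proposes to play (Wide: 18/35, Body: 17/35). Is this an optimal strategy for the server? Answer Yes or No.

No

Against Forehand this mix gives (18/35)·0 + (17/35)·3 = 51/35.
Against Backhand this mix gives (18/35)·2 + (17/35)·(-2) = 2/35.
The receiver will play Backhand, holding the server to 2/35. Shifting weight toward the row that does better against Backhand would raise this floor (the equalizing mix achieves 6/7 against both Backhand and Forehand), so the proposed strategy is not optimal.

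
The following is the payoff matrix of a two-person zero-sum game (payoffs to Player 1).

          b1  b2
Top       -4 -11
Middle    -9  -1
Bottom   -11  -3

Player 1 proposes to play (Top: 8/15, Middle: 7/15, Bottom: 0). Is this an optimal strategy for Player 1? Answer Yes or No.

Yes

Against b1 this mix gives (8/15)·(-4) + (7/15)·(-9) = -19/3.
Against b2 this mix gives (8/15)·(-11) + (7/15)·(-1) = -19/3.
All of Player 2's active replies (b1, b2) yield -19/3, and no column does worse for Player 1. The mix makes Player 2 indifferent and guarantees -19/3, so it is optimal.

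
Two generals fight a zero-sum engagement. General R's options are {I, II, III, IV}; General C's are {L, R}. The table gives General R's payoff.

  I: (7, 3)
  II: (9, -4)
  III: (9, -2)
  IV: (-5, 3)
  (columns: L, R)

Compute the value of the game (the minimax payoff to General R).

3

Row minima: I → 3, II → -4, III → -2, IV → -5; maximin = 3.
Column maxima: L → 9, R → 3; minimax = 3.
Since maximin = minimax = 3, there is a saddle point and the value is 3.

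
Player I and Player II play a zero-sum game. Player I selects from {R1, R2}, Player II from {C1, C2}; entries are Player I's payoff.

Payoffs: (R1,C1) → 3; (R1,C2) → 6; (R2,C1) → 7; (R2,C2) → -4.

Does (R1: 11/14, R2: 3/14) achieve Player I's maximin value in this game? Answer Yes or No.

Against C1 this mix gives (11/14)·3 + (3/14)·7 = 27/7.
Against C2 this mix gives (11/14)·6 + (3/14)·(-4) = 27/7.
All of Player II's active replies (C1, C2) yield 27/7, and no column does worse for Player I. The mix makes Player II indifferent and guarantees 27/7, so it is optimal.

Yes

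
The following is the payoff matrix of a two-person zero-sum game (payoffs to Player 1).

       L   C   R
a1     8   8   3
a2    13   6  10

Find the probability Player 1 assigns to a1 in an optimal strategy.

4/9

Row minima: a1 → 3, a2 → 6; maximin = 6.
Column maxima: L → 13, C → 8, R → 10; minimax = 8.
6 ≠ 8, so there is no saddle point; optimal play is mixed.
L is strictly dominated by R (it gives Player 1 strictly more in every row), so Player 2 never plays it.
On the remaining 2×2 (a1, a2 vs C, R):
Let Player 1 play a1 with probability p. Expected payoff against C: 8p + 6(1−p) = 2p + 6; against R: 3p + 10(1−p) = −7p + 10.
Setting these equal: 2p + 6 = −7p + 10 ⇒ 9p = 4 ⇒ p = 4/9, and the value is (2)·(4/9) + 6 = 62/9.
For Player 2: with q = P(C), equating a1's and a2's payoffs gives 5q + 3 = −4q + 10 ⇒ q = 7/9.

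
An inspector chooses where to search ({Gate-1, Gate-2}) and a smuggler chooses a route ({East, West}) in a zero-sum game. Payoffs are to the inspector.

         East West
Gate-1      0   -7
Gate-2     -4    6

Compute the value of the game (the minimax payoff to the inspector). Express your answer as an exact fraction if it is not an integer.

-28/17

Row minima: Gate-1 → -7, Gate-2 → -4; maximin = -4.
Column maxima: East → 0, West → 6; minimax = 0.
-4 ≠ 0, so there is no saddle point; optimal play is mixed.
Let the inspector play Gate-1 with probability p. Expected payoff against East: 0p + (-4)(1−p) = 4p − 4; against West: (-7)p + 6(1−p) = −13p + 6.
Setting these equal: 4p − 4 = −13p + 6 ⇒ 17p = 10 ⇒ p = 10/17, and the value is (4)·(10/17) − 4 = -28/17.
For the smuggler: with q = P(East), equating Gate-1's and Gate-2's payoffs gives 7q − 7 = −10q + 6 ⇒ q = 13/17.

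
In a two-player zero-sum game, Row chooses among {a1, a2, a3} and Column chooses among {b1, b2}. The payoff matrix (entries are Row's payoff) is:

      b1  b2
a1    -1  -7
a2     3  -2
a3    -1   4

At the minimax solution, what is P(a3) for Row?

Row minima: a1 → -7, a2 → -2, a3 → -1; maximin = -1.
Column maxima: b1 → 3, b2 → 4; minimax = 3.
-1 ≠ 3, so there is no saddle point; optimal play is mixed.
a1 is strictly dominated by a2, so Row never plays it.
On the remaining 2×2 (a2, a3 vs b1, b2):
Let Row play a2 with probability p. Expected payoff against b1: 3p + (-1)(1−p) = 4p − 1; against b2: (-2)p + 4(1−p) = −6p + 4.
Setting these equal: 4p − 1 = −6p + 4 ⇒ 10p = 5 ⇒ p = 1/2, and the value is (4)·(1/2) − 1 = 1.
For Column: with q = P(b1), equating a2's and a3's payoffs gives 5q − 2 = −5q + 4 ⇒ q = 3/5.

1/2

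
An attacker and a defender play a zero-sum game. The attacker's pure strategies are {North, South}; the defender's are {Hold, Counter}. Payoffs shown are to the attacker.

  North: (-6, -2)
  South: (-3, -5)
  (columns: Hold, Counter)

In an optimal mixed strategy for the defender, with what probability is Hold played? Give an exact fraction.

Row minima: North → -6, South → -5; maximin = -5.
Column maxima: Hold → -3, Counter → -2; minimax = -3.
-5 ≠ -3, so there is no saddle point; optimal play is mixed.
Let the attacker play North with probability p. Expected payoff against Hold: (-6)p + (-3)(1−p) = −3p − 3; against Counter: (-2)p + (-5)(1−p) = 3p − 5.
Setting these equal: −3p − 3 = 3p − 5 ⇒ −6p = -2 ⇒ p = 1/3, and the value is (-3)·(1/3) − 3 = -4.
For the defender: with q = P(Hold), equating North's and South's payoffs gives −4q − 2 = 2q − 5 ⇒ q = 1/2.

1/2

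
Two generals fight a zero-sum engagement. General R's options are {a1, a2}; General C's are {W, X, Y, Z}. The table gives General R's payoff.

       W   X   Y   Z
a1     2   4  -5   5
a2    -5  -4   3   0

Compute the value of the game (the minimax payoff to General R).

-19/15

Row minima: a1 → -5, a2 → -5; maximin = -5.
Column maxima: W → 2, X → 4, Y → 3, Z → 5; minimax = 2.
-5 ≠ 2, so there is no saddle point; optimal play is mixed.
X is strictly dominated by W (it gives General R strictly more in every row), so General C never plays it.
Z is strictly dominated by W (it gives General R strictly more in every row), so General C never plays it.
On the remaining 2×2 (a1, a2 vs W, Y):
Let General R play a1 with probability p. Expected payoff against W: 2p + (-5)(1−p) = 7p − 5; against Y: (-5)p + 3(1−p) = −8p + 3.
Setting these equal: 7p − 5 = −8p + 3 ⇒ 15p = 8 ⇒ p = 8/15, and the value is (7)·(8/15) − 5 = -19/15.
For General C: with q = P(W), equating a1's and a2's payoffs gives 7q − 5 = −8q + 3 ⇒ q = 8/15.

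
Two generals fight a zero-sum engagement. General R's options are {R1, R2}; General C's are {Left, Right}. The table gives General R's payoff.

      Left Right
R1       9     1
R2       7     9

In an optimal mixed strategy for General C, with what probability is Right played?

Row minima: R1 → 1, R2 → 7; maximin = 7.
Column maxima: Left → 9, Right → 9; minimax = 9.
7 ≠ 9, so there is no saddle point; optimal play is mixed.
Let General R play R1 with probability p. Expected payoff against Left: 9p + 7(1−p) = 2p + 7; against Right: 1p + 9(1−p) = −8p + 9.
Setting these equal: 2p + 7 = −8p + 9 ⇒ 10p = 2 ⇒ p = 1/5, and the value is (2)·(1/5) + 7 = 37/5.
For General C: with q = P(Left), equating R1's and R2's payoffs gives 8q + 1 = −2q + 9 ⇒ q = 4/5.

1/5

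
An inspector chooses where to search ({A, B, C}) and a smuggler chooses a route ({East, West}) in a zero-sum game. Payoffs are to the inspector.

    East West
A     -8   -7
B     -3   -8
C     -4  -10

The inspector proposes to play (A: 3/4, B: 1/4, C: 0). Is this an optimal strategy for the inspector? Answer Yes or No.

Against East this mix gives (3/4)·(-8) + (1/4)·(-3) = -27/4.
Against West this mix gives (3/4)·(-7) + (1/4)·(-8) = -29/4.
The smuggler will play West, holding the inspector to -29/4. Shifting weight toward the row that does better against West would raise this floor (the equalizing mix achieves -43/6 against both West and East), so the proposed strategy is not optimal.

No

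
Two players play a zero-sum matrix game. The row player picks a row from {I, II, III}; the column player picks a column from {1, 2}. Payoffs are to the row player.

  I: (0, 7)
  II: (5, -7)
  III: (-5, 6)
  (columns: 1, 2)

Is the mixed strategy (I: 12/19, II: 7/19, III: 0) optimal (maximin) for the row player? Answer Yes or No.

Yes

Against 1 this mix gives (12/19)·0 + (7/19)·5 = 35/19.
Against 2 this mix gives (12/19)·7 + (7/19)·(-7) = 35/19.
All of the column player's active replies (1, 2) yield 35/19, and no column does worse for the row player. The mix makes the column player indifferent and guarantees 35/19, so it is optimal.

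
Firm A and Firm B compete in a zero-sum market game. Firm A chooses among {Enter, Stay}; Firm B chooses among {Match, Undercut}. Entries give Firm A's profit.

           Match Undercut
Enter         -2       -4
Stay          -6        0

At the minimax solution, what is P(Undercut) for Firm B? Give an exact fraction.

Row minima: Enter → -4, Stay → -6; maximin = -4.
Column maxima: Match → -2, Undercut → 0; minimax = -2.
-4 ≠ -2, so there is no saddle point; optimal play is mixed.
Let Firm A play Enter with probability p. Expected payoff against Match: (-2)p + (-6)(1−p) = 4p − 6; against Undercut: (-4)p + 0(1−p) = −4p.
Setting these equal: 4p − 6 = −4p ⇒ 8p = 6 ⇒ p = 3/4, and the value is (4)·(3/4) − 6 = -3.
For Firm B: with q = P(Match), equating Enter's and Stay's payoffs gives 2q − 4 = −6q ⇒ q = 1/2.

1/2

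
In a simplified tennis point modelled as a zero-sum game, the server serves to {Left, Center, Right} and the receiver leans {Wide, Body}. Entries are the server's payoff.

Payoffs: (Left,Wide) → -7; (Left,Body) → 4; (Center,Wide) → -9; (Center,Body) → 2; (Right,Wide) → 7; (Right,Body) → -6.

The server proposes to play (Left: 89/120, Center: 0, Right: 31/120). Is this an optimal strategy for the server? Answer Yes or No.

No

Against Wide this mix gives (89/120)·(-7) + (31/120)·7 = -203/60.
Against Body this mix gives (89/120)·4 + (31/120)·(-6) = 17/12.
The receiver will play Wide, holding the server to -203/60. Shifting weight toward the row that does better against Wide would raise this floor (the equalizing mix achieves -7/12 against both Wide and Body), so the proposed strategy is not optimal.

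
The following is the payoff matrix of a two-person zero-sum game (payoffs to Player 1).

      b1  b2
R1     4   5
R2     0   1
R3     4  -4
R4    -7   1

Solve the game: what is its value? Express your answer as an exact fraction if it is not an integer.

4

Row minima: R1 → 4, R2 → 0, R3 → -4, R4 → -7; maximin = 4.
Column maxima: b1 → 4, b2 → 5; minimax = 4.
Since maximin = minimax = 4, there is a saddle point and the value is 4.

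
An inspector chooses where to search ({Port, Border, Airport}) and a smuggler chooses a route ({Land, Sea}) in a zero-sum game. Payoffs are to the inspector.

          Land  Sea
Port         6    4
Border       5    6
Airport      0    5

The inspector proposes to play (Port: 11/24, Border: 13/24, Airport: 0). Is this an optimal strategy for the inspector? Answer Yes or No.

Against Land this mix gives (11/24)·6 + (13/24)·5 = 131/24.
Against Sea this mix gives (11/24)·4 + (13/24)·6 = 61/12.
The smuggler will play Sea, holding the inspector to 61/12. Shifting weight toward the row that does better against Sea would raise this floor (the equalizing mix achieves 16/3 against both Sea and Land), so the proposed strategy is not optimal.

No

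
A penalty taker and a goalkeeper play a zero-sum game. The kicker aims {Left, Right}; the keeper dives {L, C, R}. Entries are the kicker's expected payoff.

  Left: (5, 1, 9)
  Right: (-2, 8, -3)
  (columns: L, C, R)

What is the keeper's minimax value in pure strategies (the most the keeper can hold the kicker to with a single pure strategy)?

Column maxima: L → 5, C → 8, R → 9.
The smallest of these is 5.

5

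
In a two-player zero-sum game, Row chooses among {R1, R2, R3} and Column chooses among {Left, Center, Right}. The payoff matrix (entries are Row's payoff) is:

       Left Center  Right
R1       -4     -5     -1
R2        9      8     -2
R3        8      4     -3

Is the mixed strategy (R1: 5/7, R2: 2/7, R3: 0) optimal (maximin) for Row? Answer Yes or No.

Against Left this mix gives (5/7)·(-4) + (2/7)·9 = -2/7.
Against Center this mix gives (5/7)·(-5) + (2/7)·8 = -9/7.
Against Right this mix gives (5/7)·(-1) + (2/7)·(-2) = -9/7.
All of Column's active replies (Center, Right) yield -9/7, and no column does worse for Row. The mix makes Column indifferent and guarantees -9/7, so it is optimal.

Yes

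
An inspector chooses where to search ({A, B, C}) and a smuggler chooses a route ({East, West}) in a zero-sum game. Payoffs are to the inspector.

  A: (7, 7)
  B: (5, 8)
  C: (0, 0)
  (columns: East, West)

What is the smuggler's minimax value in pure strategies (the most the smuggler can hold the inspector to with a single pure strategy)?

Column maxima: East → 7, West → 8.
The smallest of these is 7.

7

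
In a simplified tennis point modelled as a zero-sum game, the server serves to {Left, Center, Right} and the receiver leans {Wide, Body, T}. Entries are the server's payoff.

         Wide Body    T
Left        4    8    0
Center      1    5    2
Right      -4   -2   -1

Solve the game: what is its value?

8/5

Row minima: Left → 0, Center → 1, Right → -4; maximin = 1.
Column maxima: Wide → 4, Body → 8, T → 2; minimax = 2.
1 ≠ 2, so there is no saddle point; optimal play is mixed.
Right is strictly dominated by Left, so the server never plays it.
Body is strictly dominated by Wide (it gives the server strictly more in every row), so the receiver never plays it.
On the remaining 2×2 (Left, Center vs Wide, T):
Let the server play Left with probability p. Expected payoff against Wide: 4p + 1(1−p) = 3p + 1; against T: 0p + 2(1−p) = −2p + 2.
Setting these equal: 3p + 1 = −2p + 2 ⇒ 5p = 1 ⇒ p = 1/5, and the value is (3)·(1/5) + 1 = 8/5.
For the receiver: with q = P(Wide), equating Left's and Center's payoffs gives 4q = −q + 2 ⇒ q = 2/5.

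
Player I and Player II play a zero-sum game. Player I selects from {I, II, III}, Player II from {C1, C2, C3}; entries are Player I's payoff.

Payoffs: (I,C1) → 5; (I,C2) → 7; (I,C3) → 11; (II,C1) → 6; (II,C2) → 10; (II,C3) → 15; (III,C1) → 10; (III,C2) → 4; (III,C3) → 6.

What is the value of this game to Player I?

Row minima: I → 5, II → 6, III → 4; maximin = 6.
Column maxima: C1 → 10, C2 → 10, C3 → 15; minimax = 10.
6 ≠ 10, so there is no saddle point; optimal play is mixed.
I is strictly dominated by II, so Player I never plays it.
C3 is strictly dominated by C2 (it gives Player I strictly more in every row), so Player II never plays it.
On the remaining 2×2 (II, III vs C1, C2):
Let Player I play II with probability p. Expected payoff against C1: 6p + 10(1−p) = −4p + 10; against C2: 10p + 4(1−p) = 6p + 4.
Setting these equal: −4p + 10 = 6p + 4 ⇒ −10p = -6 ⇒ p = 3/5, and the value is (-4)·(3/5) + 10 = 38/5.
For Player II: with q = P(C1), equating II's and III's payoffs gives −4q + 10 = 6q + 4 ⇒ q = 3/5.

38/5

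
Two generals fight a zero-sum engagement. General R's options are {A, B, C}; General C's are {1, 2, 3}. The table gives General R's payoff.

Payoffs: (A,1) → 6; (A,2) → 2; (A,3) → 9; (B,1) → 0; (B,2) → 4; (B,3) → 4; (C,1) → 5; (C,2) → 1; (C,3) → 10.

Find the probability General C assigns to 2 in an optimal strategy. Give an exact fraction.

3/4

Row minima: A → 2, B → 0, C → 1; maximin = 2.
Column maxima: 1 → 6, 2 → 4, 3 → 10; minimax = 4.
2 ≠ 4, so there is no saddle point; optimal play is mixed.
3 is strictly dominated by 1 (it gives General R strictly more in every row), so General C never plays it.
With 3 eliminated, C is strictly dominated by A (A gives General R strictly more in every remaining column), so General R never plays it.
On the remaining 2×2 (A, B vs 1, 2):
Let General R play A with probability p. Expected payoff against 1: 6p + 0(1−p) = 6p; against 2: 2p + 4(1−p) = −2p + 4.
Setting these equal: 6p = −2p + 4 ⇒ 8p = 4 ⇒ p = 1/2, and the value is (6)·(1/2) = 3.
For General C: with q = P(1), equating A's and B's payoffs gives 4q + 2 = −4q + 4 ⇒ q = 1/4.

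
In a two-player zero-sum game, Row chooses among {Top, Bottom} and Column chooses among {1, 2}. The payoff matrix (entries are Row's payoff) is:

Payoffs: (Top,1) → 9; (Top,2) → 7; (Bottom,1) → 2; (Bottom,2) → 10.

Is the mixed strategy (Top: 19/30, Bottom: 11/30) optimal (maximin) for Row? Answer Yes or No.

Against 1 this mix gives (19/30)·9 + (11/30)·2 = 193/30.
Against 2 this mix gives (19/30)·7 + (11/30)·10 = 81/10.
Column will play 1, holding Row to 193/30. Shifting weight toward the row that does better against 1 would raise this floor (the equalizing mix achieves 38/5 against both 1 and 2), so the proposed strategy is not optimal.

No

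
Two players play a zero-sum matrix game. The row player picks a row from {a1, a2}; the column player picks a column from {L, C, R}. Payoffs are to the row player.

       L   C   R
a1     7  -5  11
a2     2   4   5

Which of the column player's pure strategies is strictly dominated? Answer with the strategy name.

R

L holds the row player's payoff strictly below R in every row: 7 < 11, 2 < 5.
So R is strictly dominated for the column player.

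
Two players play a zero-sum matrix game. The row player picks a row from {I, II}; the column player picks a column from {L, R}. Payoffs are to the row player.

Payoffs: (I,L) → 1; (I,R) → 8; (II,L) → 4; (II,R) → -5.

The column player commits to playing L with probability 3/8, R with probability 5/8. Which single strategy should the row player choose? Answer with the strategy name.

Expected payoff of I: (3/8)·1 + (5/8)·8 = 43/8.
Expected payoff of II: (3/8)·4 + (5/8)·(-5) = -13/8.
The largest is 43/8, so the row player's best response is I.

I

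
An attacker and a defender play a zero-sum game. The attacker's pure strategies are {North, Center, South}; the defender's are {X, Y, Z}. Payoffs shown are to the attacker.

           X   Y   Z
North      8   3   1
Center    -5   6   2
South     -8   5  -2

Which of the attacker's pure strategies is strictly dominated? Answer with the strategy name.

South

Center gives a strictly higher payoff than South against every column: -5 > -8, 6 > 5, 2 > -2.
So South is strictly dominated and the attacker never plays it.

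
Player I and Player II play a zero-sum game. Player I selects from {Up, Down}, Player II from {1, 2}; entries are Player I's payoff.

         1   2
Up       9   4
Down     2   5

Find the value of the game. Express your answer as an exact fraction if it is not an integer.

37/8

Row minima: Up → 4, Down → 2; maximin = 4.
Column maxima: 1 → 9, 2 → 5; minimax = 5.
4 ≠ 5, so there is no saddle point; optimal play is mixed.
Let Player I play Up with probability p. Expected payoff against 1: 9p + 2(1−p) = 7p + 2; against 2: 4p + 5(1−p) = −p + 5.
Setting these equal: 7p + 2 = −p + 5 ⇒ 8p = 3 ⇒ p = 3/8, and the value is (7)·(3/8) + 2 = 37/8.
For Player II: with q = P(1), equating Up's and Down's payoffs gives 5q + 4 = −3q + 5 ⇒ q = 1/8.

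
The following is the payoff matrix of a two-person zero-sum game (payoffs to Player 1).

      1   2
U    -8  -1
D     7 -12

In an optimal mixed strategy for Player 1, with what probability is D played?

Row minima: U → -8, D → -12; maximin = -8.
Column maxima: 1 → 7, 2 → -1; minimax = -1.
-8 ≠ -1, so there is no saddle point; optimal play is mixed.
Let Player 1 play U with probability p. Expected payoff against 1: (-8)p + 7(1−p) = −15p + 7; against 2: (-1)p + (-12)(1−p) = 11p − 12.
Setting these equal: −15p + 7 = 11p − 12 ⇒ −26p = -19 ⇒ p = 19/26, and the value is (-15)·(19/26) + 7 = -103/26.
For Player 2: with q = P(1), equating U's and D's payoffs gives −7q − 1 = 19q − 12 ⇒ q = 11/26.

7/26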